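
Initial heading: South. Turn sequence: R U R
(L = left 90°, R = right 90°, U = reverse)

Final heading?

Start: South
  R (right (90° clockwise)) -> West
  U (U-turn (180°)) -> East
  R (right (90° clockwise)) -> South
Final: South

Answer: Final heading: South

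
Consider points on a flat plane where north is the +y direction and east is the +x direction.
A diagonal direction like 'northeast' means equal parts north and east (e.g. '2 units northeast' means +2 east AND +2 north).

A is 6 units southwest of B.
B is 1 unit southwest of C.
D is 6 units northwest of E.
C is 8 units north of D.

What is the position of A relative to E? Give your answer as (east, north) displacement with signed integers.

Answer: A is at (east=-13, north=7) relative to E.

Derivation:
Place E at the origin (east=0, north=0).
  D is 6 units northwest of E: delta (east=-6, north=+6); D at (east=-6, north=6).
  C is 8 units north of D: delta (east=+0, north=+8); C at (east=-6, north=14).
  B is 1 unit southwest of C: delta (east=-1, north=-1); B at (east=-7, north=13).
  A is 6 units southwest of B: delta (east=-6, north=-6); A at (east=-13, north=7).
Therefore A relative to E: (east=-13, north=7).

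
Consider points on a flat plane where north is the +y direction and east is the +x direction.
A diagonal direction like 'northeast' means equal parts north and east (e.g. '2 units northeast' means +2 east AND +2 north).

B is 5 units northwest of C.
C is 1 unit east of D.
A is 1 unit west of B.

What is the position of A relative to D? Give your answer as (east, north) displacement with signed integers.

Answer: A is at (east=-5, north=5) relative to D.

Derivation:
Place D at the origin (east=0, north=0).
  C is 1 unit east of D: delta (east=+1, north=+0); C at (east=1, north=0).
  B is 5 units northwest of C: delta (east=-5, north=+5); B at (east=-4, north=5).
  A is 1 unit west of B: delta (east=-1, north=+0); A at (east=-5, north=5).
Therefore A relative to D: (east=-5, north=5).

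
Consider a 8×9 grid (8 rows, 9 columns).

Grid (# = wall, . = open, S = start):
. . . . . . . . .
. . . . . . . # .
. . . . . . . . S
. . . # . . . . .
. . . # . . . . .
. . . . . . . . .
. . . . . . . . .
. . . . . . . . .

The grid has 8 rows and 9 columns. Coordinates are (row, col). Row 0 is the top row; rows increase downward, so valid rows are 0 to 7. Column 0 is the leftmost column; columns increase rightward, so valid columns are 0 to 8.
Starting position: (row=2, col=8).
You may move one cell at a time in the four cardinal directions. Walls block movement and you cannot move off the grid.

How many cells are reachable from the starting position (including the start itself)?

BFS flood-fill from (row=2, col=8):
  Distance 0: (row=2, col=8)
  Distance 1: (row=1, col=8), (row=2, col=7), (row=3, col=8)
  Distance 2: (row=0, col=8), (row=2, col=6), (row=3, col=7), (row=4, col=8)
  Distance 3: (row=0, col=7), (row=1, col=6), (row=2, col=5), (row=3, col=6), (row=4, col=7), (row=5, col=8)
  Distance 4: (row=0, col=6), (row=1, col=5), (row=2, col=4), (row=3, col=5), (row=4, col=6), (row=5, col=7), (row=6, col=8)
  Distance 5: (row=0, col=5), (row=1, col=4), (row=2, col=3), (row=3, col=4), (row=4, col=5), (row=5, col=6), (row=6, col=7), (row=7, col=8)
  Distance 6: (row=0, col=4), (row=1, col=3), (row=2, col=2), (row=4, col=4), (row=5, col=5), (row=6, col=6), (row=7, col=7)
  Distance 7: (row=0, col=3), (row=1, col=2), (row=2, col=1), (row=3, col=2), (row=5, col=4), (row=6, col=5), (row=7, col=6)
  Distance 8: (row=0, col=2), (row=1, col=1), (row=2, col=0), (row=3, col=1), (row=4, col=2), (row=5, col=3), (row=6, col=4), (row=7, col=5)
  Distance 9: (row=0, col=1), (row=1, col=0), (row=3, col=0), (row=4, col=1), (row=5, col=2), (row=6, col=3), (row=7, col=4)
  Distance 10: (row=0, col=0), (row=4, col=0), (row=5, col=1), (row=6, col=2), (row=7, col=3)
  Distance 11: (row=5, col=0), (row=6, col=1), (row=7, col=2)
  Distance 12: (row=6, col=0), (row=7, col=1)
  Distance 13: (row=7, col=0)
Total reachable: 69 (grid has 69 open cells total)

Answer: Reachable cells: 69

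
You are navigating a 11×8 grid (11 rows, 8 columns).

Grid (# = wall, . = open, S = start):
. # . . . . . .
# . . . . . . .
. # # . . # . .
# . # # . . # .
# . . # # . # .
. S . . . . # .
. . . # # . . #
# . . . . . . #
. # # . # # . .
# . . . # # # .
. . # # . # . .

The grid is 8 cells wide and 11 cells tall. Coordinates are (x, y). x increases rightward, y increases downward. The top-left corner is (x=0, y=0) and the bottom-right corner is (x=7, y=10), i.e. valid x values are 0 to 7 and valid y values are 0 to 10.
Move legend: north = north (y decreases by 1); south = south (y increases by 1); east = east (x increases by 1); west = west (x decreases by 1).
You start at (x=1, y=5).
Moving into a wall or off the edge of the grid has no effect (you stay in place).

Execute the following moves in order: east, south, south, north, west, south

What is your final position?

Start: (x=1, y=5)
  east (east): (x=1, y=5) -> (x=2, y=5)
  south (south): (x=2, y=5) -> (x=2, y=6)
  south (south): (x=2, y=6) -> (x=2, y=7)
  north (north): (x=2, y=7) -> (x=2, y=6)
  west (west): (x=2, y=6) -> (x=1, y=6)
  south (south): (x=1, y=6) -> (x=1, y=7)
Final: (x=1, y=7)

Answer: Final position: (x=1, y=7)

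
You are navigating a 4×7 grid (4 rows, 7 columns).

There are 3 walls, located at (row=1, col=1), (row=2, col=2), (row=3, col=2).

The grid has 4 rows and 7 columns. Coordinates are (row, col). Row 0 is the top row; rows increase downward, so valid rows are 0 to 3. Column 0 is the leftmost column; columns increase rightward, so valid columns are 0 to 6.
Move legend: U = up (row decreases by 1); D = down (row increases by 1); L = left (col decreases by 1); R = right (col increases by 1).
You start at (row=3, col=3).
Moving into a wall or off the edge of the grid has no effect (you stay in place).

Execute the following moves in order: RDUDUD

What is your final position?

Start: (row=3, col=3)
  R (right): (row=3, col=3) -> (row=3, col=4)
  D (down): blocked, stay at (row=3, col=4)
  U (up): (row=3, col=4) -> (row=2, col=4)
  D (down): (row=2, col=4) -> (row=3, col=4)
  U (up): (row=3, col=4) -> (row=2, col=4)
  D (down): (row=2, col=4) -> (row=3, col=4)
Final: (row=3, col=4)

Answer: Final position: (row=3, col=4)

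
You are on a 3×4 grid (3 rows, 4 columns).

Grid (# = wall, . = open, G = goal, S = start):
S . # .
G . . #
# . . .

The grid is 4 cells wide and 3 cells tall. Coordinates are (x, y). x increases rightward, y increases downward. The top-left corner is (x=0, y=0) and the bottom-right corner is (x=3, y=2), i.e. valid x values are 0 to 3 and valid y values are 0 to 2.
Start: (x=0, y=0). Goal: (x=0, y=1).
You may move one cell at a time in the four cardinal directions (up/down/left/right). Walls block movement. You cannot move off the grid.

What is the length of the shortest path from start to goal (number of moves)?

Answer: Shortest path length: 1

Derivation:
BFS from (x=0, y=0) until reaching (x=0, y=1):
  Distance 0: (x=0, y=0)
  Distance 1: (x=1, y=0), (x=0, y=1)  <- goal reached here
One shortest path (1 moves): (x=0, y=0) -> (x=0, y=1)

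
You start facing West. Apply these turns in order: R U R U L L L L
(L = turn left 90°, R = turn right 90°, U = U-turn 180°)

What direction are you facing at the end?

Start: West
  R (right (90° clockwise)) -> North
  U (U-turn (180°)) -> South
  R (right (90° clockwise)) -> West
  U (U-turn (180°)) -> East
  L (left (90° counter-clockwise)) -> North
  L (left (90° counter-clockwise)) -> West
  L (left (90° counter-clockwise)) -> South
  L (left (90° counter-clockwise)) -> East
Final: East

Answer: Final heading: East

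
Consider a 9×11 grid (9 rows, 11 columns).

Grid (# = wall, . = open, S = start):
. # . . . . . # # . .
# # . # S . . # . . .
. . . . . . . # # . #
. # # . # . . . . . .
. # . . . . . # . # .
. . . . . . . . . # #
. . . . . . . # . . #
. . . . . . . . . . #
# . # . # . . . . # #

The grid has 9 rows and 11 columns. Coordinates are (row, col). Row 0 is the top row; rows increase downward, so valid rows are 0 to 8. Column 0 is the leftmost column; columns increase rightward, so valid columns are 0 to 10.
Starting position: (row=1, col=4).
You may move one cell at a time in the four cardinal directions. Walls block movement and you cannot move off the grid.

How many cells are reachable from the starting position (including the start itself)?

Answer: Reachable cells: 72

Derivation:
BFS flood-fill from (row=1, col=4):
  Distance 0: (row=1, col=4)
  Distance 1: (row=0, col=4), (row=1, col=5), (row=2, col=4)
  Distance 2: (row=0, col=3), (row=0, col=5), (row=1, col=6), (row=2, col=3), (row=2, col=5)
  Distance 3: (row=0, col=2), (row=0, col=6), (row=2, col=2), (row=2, col=6), (row=3, col=3), (row=3, col=5)
  Distance 4: (row=1, col=2), (row=2, col=1), (row=3, col=6), (row=4, col=3), (row=4, col=5)
  Distance 5: (row=2, col=0), (row=3, col=7), (row=4, col=2), (row=4, col=4), (row=4, col=6), (row=5, col=3), (row=5, col=5)
  Distance 6: (row=3, col=0), (row=3, col=8), (row=5, col=2), (row=5, col=4), (row=5, col=6), (row=6, col=3), (row=6, col=5)
  Distance 7: (row=3, col=9), (row=4, col=0), (row=4, col=8), (row=5, col=1), (row=5, col=7), (row=6, col=2), (row=6, col=4), (row=6, col=6), (row=7, col=3), (row=7, col=5)
  Distance 8: (row=2, col=9), (row=3, col=10), (row=5, col=0), (row=5, col=8), (row=6, col=1), (row=7, col=2), (row=7, col=4), (row=7, col=6), (row=8, col=3), (row=8, col=5)
  Distance 9: (row=1, col=9), (row=4, col=10), (row=6, col=0), (row=6, col=8), (row=7, col=1), (row=7, col=7), (row=8, col=6)
  Distance 10: (row=0, col=9), (row=1, col=8), (row=1, col=10), (row=6, col=9), (row=7, col=0), (row=7, col=8), (row=8, col=1), (row=8, col=7)
  Distance 11: (row=0, col=10), (row=7, col=9), (row=8, col=8)
Total reachable: 72 (grid has 73 open cells total)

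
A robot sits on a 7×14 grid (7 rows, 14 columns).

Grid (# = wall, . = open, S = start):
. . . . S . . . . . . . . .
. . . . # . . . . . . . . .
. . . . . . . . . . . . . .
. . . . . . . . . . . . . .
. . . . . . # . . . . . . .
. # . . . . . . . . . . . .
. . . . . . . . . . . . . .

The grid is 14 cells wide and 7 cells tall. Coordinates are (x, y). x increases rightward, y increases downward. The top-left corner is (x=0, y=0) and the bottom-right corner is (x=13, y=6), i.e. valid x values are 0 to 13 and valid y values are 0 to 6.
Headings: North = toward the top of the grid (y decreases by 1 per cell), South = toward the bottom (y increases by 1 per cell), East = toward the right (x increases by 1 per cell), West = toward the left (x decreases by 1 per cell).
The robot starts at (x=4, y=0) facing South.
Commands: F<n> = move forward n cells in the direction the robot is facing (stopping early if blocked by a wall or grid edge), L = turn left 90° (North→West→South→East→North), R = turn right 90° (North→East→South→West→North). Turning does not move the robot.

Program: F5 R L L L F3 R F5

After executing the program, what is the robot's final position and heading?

Answer: Final position: (x=9, y=0), facing East

Derivation:
Start: (x=4, y=0), facing South
  F5: move forward 0/5 (blocked), now at (x=4, y=0)
  R: turn right, now facing West
  L: turn left, now facing South
  L: turn left, now facing East
  L: turn left, now facing North
  F3: move forward 0/3 (blocked), now at (x=4, y=0)
  R: turn right, now facing East
  F5: move forward 5, now at (x=9, y=0)
Final: (x=9, y=0), facing East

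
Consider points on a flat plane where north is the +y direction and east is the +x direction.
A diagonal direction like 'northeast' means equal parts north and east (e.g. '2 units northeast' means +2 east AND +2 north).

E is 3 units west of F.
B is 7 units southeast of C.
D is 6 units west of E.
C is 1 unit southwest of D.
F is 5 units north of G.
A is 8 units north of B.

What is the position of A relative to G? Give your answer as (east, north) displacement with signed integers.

Place G at the origin (east=0, north=0).
  F is 5 units north of G: delta (east=+0, north=+5); F at (east=0, north=5).
  E is 3 units west of F: delta (east=-3, north=+0); E at (east=-3, north=5).
  D is 6 units west of E: delta (east=-6, north=+0); D at (east=-9, north=5).
  C is 1 unit southwest of D: delta (east=-1, north=-1); C at (east=-10, north=4).
  B is 7 units southeast of C: delta (east=+7, north=-7); B at (east=-3, north=-3).
  A is 8 units north of B: delta (east=+0, north=+8); A at (east=-3, north=5).
Therefore A relative to G: (east=-3, north=5).

Answer: A is at (east=-3, north=5) relative to G.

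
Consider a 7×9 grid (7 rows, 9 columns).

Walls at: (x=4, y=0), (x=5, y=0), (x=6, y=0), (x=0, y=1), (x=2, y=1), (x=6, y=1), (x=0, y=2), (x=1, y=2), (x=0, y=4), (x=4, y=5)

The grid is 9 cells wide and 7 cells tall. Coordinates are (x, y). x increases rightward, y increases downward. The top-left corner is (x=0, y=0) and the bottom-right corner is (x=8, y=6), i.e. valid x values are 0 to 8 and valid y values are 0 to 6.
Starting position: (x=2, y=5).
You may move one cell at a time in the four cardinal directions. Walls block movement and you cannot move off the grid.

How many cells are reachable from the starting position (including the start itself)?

BFS flood-fill from (x=2, y=5):
  Distance 0: (x=2, y=5)
  Distance 1: (x=2, y=4), (x=1, y=5), (x=3, y=5), (x=2, y=6)
  Distance 2: (x=2, y=3), (x=1, y=4), (x=3, y=4), (x=0, y=5), (x=1, y=6), (x=3, y=6)
  Distance 3: (x=2, y=2), (x=1, y=3), (x=3, y=3), (x=4, y=4), (x=0, y=6), (x=4, y=6)
  Distance 4: (x=3, y=2), (x=0, y=3), (x=4, y=3), (x=5, y=4), (x=5, y=6)
  Distance 5: (x=3, y=1), (x=4, y=2), (x=5, y=3), (x=6, y=4), (x=5, y=5), (x=6, y=6)
  Distance 6: (x=3, y=0), (x=4, y=1), (x=5, y=2), (x=6, y=3), (x=7, y=4), (x=6, y=5), (x=7, y=6)
  Distance 7: (x=2, y=0), (x=5, y=1), (x=6, y=2), (x=7, y=3), (x=8, y=4), (x=7, y=5), (x=8, y=6)
  Distance 8: (x=1, y=0), (x=7, y=2), (x=8, y=3), (x=8, y=5)
  Distance 9: (x=0, y=0), (x=1, y=1), (x=7, y=1), (x=8, y=2)
  Distance 10: (x=7, y=0), (x=8, y=1)
  Distance 11: (x=8, y=0)
Total reachable: 53 (grid has 53 open cells total)

Answer: Reachable cells: 53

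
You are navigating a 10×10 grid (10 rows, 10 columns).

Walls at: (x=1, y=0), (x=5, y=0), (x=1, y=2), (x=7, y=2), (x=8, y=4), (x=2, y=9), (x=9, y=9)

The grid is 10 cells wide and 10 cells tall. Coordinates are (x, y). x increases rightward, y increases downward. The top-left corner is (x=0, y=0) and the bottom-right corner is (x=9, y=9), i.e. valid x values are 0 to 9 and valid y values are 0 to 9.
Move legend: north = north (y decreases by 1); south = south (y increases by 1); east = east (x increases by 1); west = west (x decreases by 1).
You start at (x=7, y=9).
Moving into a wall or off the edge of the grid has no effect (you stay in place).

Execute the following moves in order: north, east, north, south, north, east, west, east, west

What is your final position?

Answer: Final position: (x=8, y=7)

Derivation:
Start: (x=7, y=9)
  north (north): (x=7, y=9) -> (x=7, y=8)
  east (east): (x=7, y=8) -> (x=8, y=8)
  north (north): (x=8, y=8) -> (x=8, y=7)
  south (south): (x=8, y=7) -> (x=8, y=8)
  north (north): (x=8, y=8) -> (x=8, y=7)
  east (east): (x=8, y=7) -> (x=9, y=7)
  west (west): (x=9, y=7) -> (x=8, y=7)
  east (east): (x=8, y=7) -> (x=9, y=7)
  west (west): (x=9, y=7) -> (x=8, y=7)
Final: (x=8, y=7)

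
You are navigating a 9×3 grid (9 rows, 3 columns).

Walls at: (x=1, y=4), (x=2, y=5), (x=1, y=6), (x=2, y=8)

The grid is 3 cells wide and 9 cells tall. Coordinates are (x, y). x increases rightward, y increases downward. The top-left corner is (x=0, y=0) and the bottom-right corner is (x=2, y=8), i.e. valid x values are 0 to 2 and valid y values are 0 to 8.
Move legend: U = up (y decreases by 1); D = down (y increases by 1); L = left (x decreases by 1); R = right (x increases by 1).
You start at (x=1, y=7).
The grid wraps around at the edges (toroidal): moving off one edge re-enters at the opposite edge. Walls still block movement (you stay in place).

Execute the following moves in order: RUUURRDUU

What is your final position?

Answer: Final position: (x=0, y=5)

Derivation:
Start: (x=1, y=7)
  R (right): (x=1, y=7) -> (x=2, y=7)
  U (up): (x=2, y=7) -> (x=2, y=6)
  U (up): blocked, stay at (x=2, y=6)
  U (up): blocked, stay at (x=2, y=6)
  R (right): (x=2, y=6) -> (x=0, y=6)
  R (right): blocked, stay at (x=0, y=6)
  D (down): (x=0, y=6) -> (x=0, y=7)
  U (up): (x=0, y=7) -> (x=0, y=6)
  U (up): (x=0, y=6) -> (x=0, y=5)
Final: (x=0, y=5)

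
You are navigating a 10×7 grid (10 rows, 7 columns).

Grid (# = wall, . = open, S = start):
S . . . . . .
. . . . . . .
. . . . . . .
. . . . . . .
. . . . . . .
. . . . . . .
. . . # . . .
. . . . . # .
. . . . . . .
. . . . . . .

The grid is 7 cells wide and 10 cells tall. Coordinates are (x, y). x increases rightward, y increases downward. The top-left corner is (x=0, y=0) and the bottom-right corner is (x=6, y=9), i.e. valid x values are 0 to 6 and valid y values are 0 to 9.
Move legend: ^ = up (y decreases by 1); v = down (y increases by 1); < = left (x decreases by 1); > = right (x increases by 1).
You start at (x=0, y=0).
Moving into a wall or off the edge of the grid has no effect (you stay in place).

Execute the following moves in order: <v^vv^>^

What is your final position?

Answer: Final position: (x=1, y=0)

Derivation:
Start: (x=0, y=0)
  < (left): blocked, stay at (x=0, y=0)
  v (down): (x=0, y=0) -> (x=0, y=1)
  ^ (up): (x=0, y=1) -> (x=0, y=0)
  v (down): (x=0, y=0) -> (x=0, y=1)
  v (down): (x=0, y=1) -> (x=0, y=2)
  ^ (up): (x=0, y=2) -> (x=0, y=1)
  > (right): (x=0, y=1) -> (x=1, y=1)
  ^ (up): (x=1, y=1) -> (x=1, y=0)
Final: (x=1, y=0)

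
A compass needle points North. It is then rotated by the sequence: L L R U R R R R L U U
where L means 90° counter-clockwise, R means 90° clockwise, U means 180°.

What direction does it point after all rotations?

Answer: Final heading: North

Derivation:
Start: North
  L (left (90° counter-clockwise)) -> West
  L (left (90° counter-clockwise)) -> South
  R (right (90° clockwise)) -> West
  U (U-turn (180°)) -> East
  R (right (90° clockwise)) -> South
  R (right (90° clockwise)) -> West
  R (right (90° clockwise)) -> North
  R (right (90° clockwise)) -> East
  L (left (90° counter-clockwise)) -> North
  U (U-turn (180°)) -> South
  U (U-turn (180°)) -> North
Final: North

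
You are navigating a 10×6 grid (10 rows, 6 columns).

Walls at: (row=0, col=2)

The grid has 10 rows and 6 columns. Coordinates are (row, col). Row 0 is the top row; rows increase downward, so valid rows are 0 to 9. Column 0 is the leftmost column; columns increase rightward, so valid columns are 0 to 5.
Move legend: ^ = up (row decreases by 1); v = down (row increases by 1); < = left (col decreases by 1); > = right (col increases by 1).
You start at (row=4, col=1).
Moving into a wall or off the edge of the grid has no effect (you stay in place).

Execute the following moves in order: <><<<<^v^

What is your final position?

Answer: Final position: (row=3, col=0)

Derivation:
Start: (row=4, col=1)
  < (left): (row=4, col=1) -> (row=4, col=0)
  > (right): (row=4, col=0) -> (row=4, col=1)
  < (left): (row=4, col=1) -> (row=4, col=0)
  [×3]< (left): blocked, stay at (row=4, col=0)
  ^ (up): (row=4, col=0) -> (row=3, col=0)
  v (down): (row=3, col=0) -> (row=4, col=0)
  ^ (up): (row=4, col=0) -> (row=3, col=0)
Final: (row=3, col=0)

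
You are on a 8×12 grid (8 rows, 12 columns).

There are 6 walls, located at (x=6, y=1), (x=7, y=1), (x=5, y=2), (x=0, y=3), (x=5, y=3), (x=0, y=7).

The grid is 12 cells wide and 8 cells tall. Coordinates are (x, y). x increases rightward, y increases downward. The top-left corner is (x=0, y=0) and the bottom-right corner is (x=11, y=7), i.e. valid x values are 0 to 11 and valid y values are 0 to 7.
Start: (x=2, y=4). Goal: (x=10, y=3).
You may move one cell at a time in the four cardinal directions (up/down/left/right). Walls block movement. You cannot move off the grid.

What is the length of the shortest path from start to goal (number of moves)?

Answer: Shortest path length: 9

Derivation:
BFS from (x=2, y=4) until reaching (x=10, y=3):
  Distance 0: (x=2, y=4)
  Distance 1: (x=2, y=3), (x=1, y=4), (x=3, y=4), (x=2, y=5)
  Distance 2: (x=2, y=2), (x=1, y=3), (x=3, y=3), (x=0, y=4), (x=4, y=4), (x=1, y=5), (x=3, y=5), (x=2, y=6)
  Distance 3: (x=2, y=1), (x=1, y=2), (x=3, y=2), (x=4, y=3), (x=5, y=4), (x=0, y=5), (x=4, y=5), (x=1, y=6), (x=3, y=6), (x=2, y=7)
  Distance 4: (x=2, y=0), (x=1, y=1), (x=3, y=1), (x=0, y=2), (x=4, y=2), (x=6, y=4), (x=5, y=5), (x=0, y=6), (x=4, y=6), (x=1, y=7), (x=3, y=7)
  Distance 5: (x=1, y=0), (x=3, y=0), (x=0, y=1), (x=4, y=1), (x=6, y=3), (x=7, y=4), (x=6, y=5), (x=5, y=6), (x=4, y=7)
  Distance 6: (x=0, y=0), (x=4, y=0), (x=5, y=1), (x=6, y=2), (x=7, y=3), (x=8, y=4), (x=7, y=5), (x=6, y=6), (x=5, y=7)
  Distance 7: (x=5, y=0), (x=7, y=2), (x=8, y=3), (x=9, y=4), (x=8, y=5), (x=7, y=6), (x=6, y=7)
  Distance 8: (x=6, y=0), (x=8, y=2), (x=9, y=3), (x=10, y=4), (x=9, y=5), (x=8, y=6), (x=7, y=7)
  Distance 9: (x=7, y=0), (x=8, y=1), (x=9, y=2), (x=10, y=3), (x=11, y=4), (x=10, y=5), (x=9, y=6), (x=8, y=7)  <- goal reached here
One shortest path (9 moves): (x=2, y=4) -> (x=3, y=4) -> (x=4, y=4) -> (x=5, y=4) -> (x=6, y=4) -> (x=7, y=4) -> (x=8, y=4) -> (x=9, y=4) -> (x=10, y=4) -> (x=10, y=3)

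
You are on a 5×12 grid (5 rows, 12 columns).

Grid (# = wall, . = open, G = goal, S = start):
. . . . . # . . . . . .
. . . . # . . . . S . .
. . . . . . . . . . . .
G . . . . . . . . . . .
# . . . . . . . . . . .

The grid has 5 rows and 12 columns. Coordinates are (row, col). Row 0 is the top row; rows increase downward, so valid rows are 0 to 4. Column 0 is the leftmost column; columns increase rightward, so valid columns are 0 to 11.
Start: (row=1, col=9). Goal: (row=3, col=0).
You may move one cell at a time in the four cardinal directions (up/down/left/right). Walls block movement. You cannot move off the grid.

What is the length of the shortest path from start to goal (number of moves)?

BFS from (row=1, col=9) until reaching (row=3, col=0):
  Distance 0: (row=1, col=9)
  Distance 1: (row=0, col=9), (row=1, col=8), (row=1, col=10), (row=2, col=9)
  Distance 2: (row=0, col=8), (row=0, col=10), (row=1, col=7), (row=1, col=11), (row=2, col=8), (row=2, col=10), (row=3, col=9)
  Distance 3: (row=0, col=7), (row=0, col=11), (row=1, col=6), (row=2, col=7), (row=2, col=11), (row=3, col=8), (row=3, col=10), (row=4, col=9)
  Distance 4: (row=0, col=6), (row=1, col=5), (row=2, col=6), (row=3, col=7), (row=3, col=11), (row=4, col=8), (row=4, col=10)
  Distance 5: (row=2, col=5), (row=3, col=6), (row=4, col=7), (row=4, col=11)
  Distance 6: (row=2, col=4), (row=3, col=5), (row=4, col=6)
  Distance 7: (row=2, col=3), (row=3, col=4), (row=4, col=5)
  Distance 8: (row=1, col=3), (row=2, col=2), (row=3, col=3), (row=4, col=4)
  Distance 9: (row=0, col=3), (row=1, col=2), (row=2, col=1), (row=3, col=2), (row=4, col=3)
  Distance 10: (row=0, col=2), (row=0, col=4), (row=1, col=1), (row=2, col=0), (row=3, col=1), (row=4, col=2)
  Distance 11: (row=0, col=1), (row=1, col=0), (row=3, col=0), (row=4, col=1)  <- goal reached here
One shortest path (11 moves): (row=1, col=9) -> (row=1, col=8) -> (row=1, col=7) -> (row=1, col=6) -> (row=1, col=5) -> (row=2, col=5) -> (row=2, col=4) -> (row=2, col=3) -> (row=2, col=2) -> (row=2, col=1) -> (row=2, col=0) -> (row=3, col=0)

Answer: Shortest path length: 11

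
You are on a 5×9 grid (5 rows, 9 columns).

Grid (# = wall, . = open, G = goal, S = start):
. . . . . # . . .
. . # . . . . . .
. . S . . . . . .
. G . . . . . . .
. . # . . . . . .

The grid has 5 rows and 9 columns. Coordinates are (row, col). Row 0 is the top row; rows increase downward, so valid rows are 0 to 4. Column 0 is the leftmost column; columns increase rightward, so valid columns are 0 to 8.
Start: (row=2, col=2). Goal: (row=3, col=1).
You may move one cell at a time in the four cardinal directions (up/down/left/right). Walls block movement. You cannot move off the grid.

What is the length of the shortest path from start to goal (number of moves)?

BFS from (row=2, col=2) until reaching (row=3, col=1):
  Distance 0: (row=2, col=2)
  Distance 1: (row=2, col=1), (row=2, col=3), (row=3, col=2)
  Distance 2: (row=1, col=1), (row=1, col=3), (row=2, col=0), (row=2, col=4), (row=3, col=1), (row=3, col=3)  <- goal reached here
One shortest path (2 moves): (row=2, col=2) -> (row=2, col=1) -> (row=3, col=1)

Answer: Shortest path length: 2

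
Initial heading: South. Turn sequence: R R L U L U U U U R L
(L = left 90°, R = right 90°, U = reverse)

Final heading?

Answer: Final heading: North

Derivation:
Start: South
  R (right (90° clockwise)) -> West
  R (right (90° clockwise)) -> North
  L (left (90° counter-clockwise)) -> West
  U (U-turn (180°)) -> East
  L (left (90° counter-clockwise)) -> North
  U (U-turn (180°)) -> South
  U (U-turn (180°)) -> North
  U (U-turn (180°)) -> South
  U (U-turn (180°)) -> North
  R (right (90° clockwise)) -> East
  L (left (90° counter-clockwise)) -> North
Final: North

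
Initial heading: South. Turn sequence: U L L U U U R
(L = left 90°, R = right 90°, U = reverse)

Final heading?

Start: South
  U (U-turn (180°)) -> North
  L (left (90° counter-clockwise)) -> West
  L (left (90° counter-clockwise)) -> South
  U (U-turn (180°)) -> North
  U (U-turn (180°)) -> South
  U (U-turn (180°)) -> North
  R (right (90° clockwise)) -> East
Final: East

Answer: Final heading: East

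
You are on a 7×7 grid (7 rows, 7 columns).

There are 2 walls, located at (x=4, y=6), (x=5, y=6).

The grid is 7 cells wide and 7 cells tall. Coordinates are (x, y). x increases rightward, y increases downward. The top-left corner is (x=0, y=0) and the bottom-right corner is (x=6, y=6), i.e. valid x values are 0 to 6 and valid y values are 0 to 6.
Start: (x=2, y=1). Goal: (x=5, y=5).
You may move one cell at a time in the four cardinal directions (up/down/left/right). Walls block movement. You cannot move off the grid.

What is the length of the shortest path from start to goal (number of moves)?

BFS from (x=2, y=1) until reaching (x=5, y=5):
  Distance 0: (x=2, y=1)
  Distance 1: (x=2, y=0), (x=1, y=1), (x=3, y=1), (x=2, y=2)
  Distance 2: (x=1, y=0), (x=3, y=0), (x=0, y=1), (x=4, y=1), (x=1, y=2), (x=3, y=2), (x=2, y=3)
  Distance 3: (x=0, y=0), (x=4, y=0), (x=5, y=1), (x=0, y=2), (x=4, y=2), (x=1, y=3), (x=3, y=3), (x=2, y=4)
  Distance 4: (x=5, y=0), (x=6, y=1), (x=5, y=2), (x=0, y=3), (x=4, y=3), (x=1, y=4), (x=3, y=4), (x=2, y=5)
  Distance 5: (x=6, y=0), (x=6, y=2), (x=5, y=3), (x=0, y=4), (x=4, y=4), (x=1, y=5), (x=3, y=5), (x=2, y=6)
  Distance 6: (x=6, y=3), (x=5, y=4), (x=0, y=5), (x=4, y=5), (x=1, y=6), (x=3, y=6)
  Distance 7: (x=6, y=4), (x=5, y=5), (x=0, y=6)  <- goal reached here
One shortest path (7 moves): (x=2, y=1) -> (x=3, y=1) -> (x=4, y=1) -> (x=5, y=1) -> (x=5, y=2) -> (x=5, y=3) -> (x=5, y=4) -> (x=5, y=5)

Answer: Shortest path length: 7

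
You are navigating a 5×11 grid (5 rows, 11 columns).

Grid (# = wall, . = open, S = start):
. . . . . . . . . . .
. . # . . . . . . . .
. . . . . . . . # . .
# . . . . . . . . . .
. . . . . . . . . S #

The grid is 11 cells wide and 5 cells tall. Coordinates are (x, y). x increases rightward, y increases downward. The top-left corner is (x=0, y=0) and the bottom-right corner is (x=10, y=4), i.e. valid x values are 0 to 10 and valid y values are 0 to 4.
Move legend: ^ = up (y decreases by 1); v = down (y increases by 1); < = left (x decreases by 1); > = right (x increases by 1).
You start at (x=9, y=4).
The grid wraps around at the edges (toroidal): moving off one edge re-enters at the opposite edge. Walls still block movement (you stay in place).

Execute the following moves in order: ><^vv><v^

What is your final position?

Start: (x=9, y=4)
  > (right): blocked, stay at (x=9, y=4)
  < (left): (x=9, y=4) -> (x=8, y=4)
  ^ (up): (x=8, y=4) -> (x=8, y=3)
  v (down): (x=8, y=3) -> (x=8, y=4)
  v (down): (x=8, y=4) -> (x=8, y=0)
  > (right): (x=8, y=0) -> (x=9, y=0)
  < (left): (x=9, y=0) -> (x=8, y=0)
  v (down): (x=8, y=0) -> (x=8, y=1)
  ^ (up): (x=8, y=1) -> (x=8, y=0)
Final: (x=8, y=0)

Answer: Final position: (x=8, y=0)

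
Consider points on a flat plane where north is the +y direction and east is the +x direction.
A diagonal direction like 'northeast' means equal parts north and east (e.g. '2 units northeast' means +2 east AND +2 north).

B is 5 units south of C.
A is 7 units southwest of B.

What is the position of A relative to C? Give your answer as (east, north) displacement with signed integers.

Answer: A is at (east=-7, north=-12) relative to C.

Derivation:
Place C at the origin (east=0, north=0).
  B is 5 units south of C: delta (east=+0, north=-5); B at (east=0, north=-5).
  A is 7 units southwest of B: delta (east=-7, north=-7); A at (east=-7, north=-12).
Therefore A relative to C: (east=-7, north=-12).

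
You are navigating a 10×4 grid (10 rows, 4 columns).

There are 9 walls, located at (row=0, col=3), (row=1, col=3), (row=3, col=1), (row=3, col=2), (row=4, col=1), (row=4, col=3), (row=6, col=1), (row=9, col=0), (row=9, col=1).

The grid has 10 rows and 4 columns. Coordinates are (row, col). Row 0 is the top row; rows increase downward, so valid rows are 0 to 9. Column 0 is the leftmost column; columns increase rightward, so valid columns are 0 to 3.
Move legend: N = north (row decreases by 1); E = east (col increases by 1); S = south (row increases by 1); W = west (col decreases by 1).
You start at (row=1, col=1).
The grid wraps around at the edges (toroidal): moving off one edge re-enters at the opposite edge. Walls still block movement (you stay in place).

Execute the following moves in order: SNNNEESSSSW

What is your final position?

Answer: Final position: (row=2, col=1)

Derivation:
Start: (row=1, col=1)
  S (south): (row=1, col=1) -> (row=2, col=1)
  N (north): (row=2, col=1) -> (row=1, col=1)
  N (north): (row=1, col=1) -> (row=0, col=1)
  N (north): blocked, stay at (row=0, col=1)
  E (east): (row=0, col=1) -> (row=0, col=2)
  E (east): blocked, stay at (row=0, col=2)
  S (south): (row=0, col=2) -> (row=1, col=2)
  S (south): (row=1, col=2) -> (row=2, col=2)
  S (south): blocked, stay at (row=2, col=2)
  S (south): blocked, stay at (row=2, col=2)
  W (west): (row=2, col=2) -> (row=2, col=1)
Final: (row=2, col=1)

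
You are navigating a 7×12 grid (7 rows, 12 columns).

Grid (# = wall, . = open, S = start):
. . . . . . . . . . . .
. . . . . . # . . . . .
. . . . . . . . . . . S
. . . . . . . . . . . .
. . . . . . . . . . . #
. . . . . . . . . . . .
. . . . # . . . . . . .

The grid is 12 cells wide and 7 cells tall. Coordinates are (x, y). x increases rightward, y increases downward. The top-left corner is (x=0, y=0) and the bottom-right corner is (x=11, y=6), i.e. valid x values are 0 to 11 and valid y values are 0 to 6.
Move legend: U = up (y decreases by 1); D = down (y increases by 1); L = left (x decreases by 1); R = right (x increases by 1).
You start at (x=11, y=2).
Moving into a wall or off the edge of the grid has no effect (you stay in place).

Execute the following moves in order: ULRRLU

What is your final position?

Start: (x=11, y=2)
  U (up): (x=11, y=2) -> (x=11, y=1)
  L (left): (x=11, y=1) -> (x=10, y=1)
  R (right): (x=10, y=1) -> (x=11, y=1)
  R (right): blocked, stay at (x=11, y=1)
  L (left): (x=11, y=1) -> (x=10, y=1)
  U (up): (x=10, y=1) -> (x=10, y=0)
Final: (x=10, y=0)

Answer: Final position: (x=10, y=0)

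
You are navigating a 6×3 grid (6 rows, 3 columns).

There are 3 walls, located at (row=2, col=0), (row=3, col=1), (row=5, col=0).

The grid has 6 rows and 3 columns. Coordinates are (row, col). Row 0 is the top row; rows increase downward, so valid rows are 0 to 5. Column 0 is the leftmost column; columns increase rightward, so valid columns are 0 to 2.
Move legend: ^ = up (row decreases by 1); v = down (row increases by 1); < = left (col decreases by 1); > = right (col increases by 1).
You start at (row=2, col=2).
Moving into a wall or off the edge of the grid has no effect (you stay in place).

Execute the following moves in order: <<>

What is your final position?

Answer: Final position: (row=2, col=2)

Derivation:
Start: (row=2, col=2)
  < (left): (row=2, col=2) -> (row=2, col=1)
  < (left): blocked, stay at (row=2, col=1)
  > (right): (row=2, col=1) -> (row=2, col=2)
Final: (row=2, col=2)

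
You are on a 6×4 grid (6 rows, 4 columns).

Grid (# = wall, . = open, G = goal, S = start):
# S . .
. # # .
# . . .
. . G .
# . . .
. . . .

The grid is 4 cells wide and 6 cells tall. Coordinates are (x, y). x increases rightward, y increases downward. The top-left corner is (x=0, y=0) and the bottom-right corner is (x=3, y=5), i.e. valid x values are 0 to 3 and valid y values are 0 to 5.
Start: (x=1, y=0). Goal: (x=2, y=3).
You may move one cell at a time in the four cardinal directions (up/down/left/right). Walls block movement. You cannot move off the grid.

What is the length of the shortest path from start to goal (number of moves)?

Answer: Shortest path length: 6

Derivation:
BFS from (x=1, y=0) until reaching (x=2, y=3):
  Distance 0: (x=1, y=0)
  Distance 1: (x=2, y=0)
  Distance 2: (x=3, y=0)
  Distance 3: (x=3, y=1)
  Distance 4: (x=3, y=2)
  Distance 5: (x=2, y=2), (x=3, y=3)
  Distance 6: (x=1, y=2), (x=2, y=3), (x=3, y=4)  <- goal reached here
One shortest path (6 moves): (x=1, y=0) -> (x=2, y=0) -> (x=3, y=0) -> (x=3, y=1) -> (x=3, y=2) -> (x=2, y=2) -> (x=2, y=3)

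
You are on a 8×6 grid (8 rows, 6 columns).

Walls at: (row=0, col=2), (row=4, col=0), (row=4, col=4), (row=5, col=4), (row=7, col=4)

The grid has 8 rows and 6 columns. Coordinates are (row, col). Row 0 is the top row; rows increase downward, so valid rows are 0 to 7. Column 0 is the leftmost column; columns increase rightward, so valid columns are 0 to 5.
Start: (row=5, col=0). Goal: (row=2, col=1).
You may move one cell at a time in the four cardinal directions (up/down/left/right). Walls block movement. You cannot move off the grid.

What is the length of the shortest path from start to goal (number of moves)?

BFS from (row=5, col=0) until reaching (row=2, col=1):
  Distance 0: (row=5, col=0)
  Distance 1: (row=5, col=1), (row=6, col=0)
  Distance 2: (row=4, col=1), (row=5, col=2), (row=6, col=1), (row=7, col=0)
  Distance 3: (row=3, col=1), (row=4, col=2), (row=5, col=3), (row=6, col=2), (row=7, col=1)
  Distance 4: (row=2, col=1), (row=3, col=0), (row=3, col=2), (row=4, col=3), (row=6, col=3), (row=7, col=2)  <- goal reached here
One shortest path (4 moves): (row=5, col=0) -> (row=5, col=1) -> (row=4, col=1) -> (row=3, col=1) -> (row=2, col=1)

Answer: Shortest path length: 4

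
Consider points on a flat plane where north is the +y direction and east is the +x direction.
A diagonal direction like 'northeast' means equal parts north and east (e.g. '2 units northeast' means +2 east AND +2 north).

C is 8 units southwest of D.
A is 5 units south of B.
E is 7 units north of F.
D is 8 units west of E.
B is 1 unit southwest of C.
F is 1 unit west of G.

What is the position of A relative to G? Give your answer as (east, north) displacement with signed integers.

Place G at the origin (east=0, north=0).
  F is 1 unit west of G: delta (east=-1, north=+0); F at (east=-1, north=0).
  E is 7 units north of F: delta (east=+0, north=+7); E at (east=-1, north=7).
  D is 8 units west of E: delta (east=-8, north=+0); D at (east=-9, north=7).
  C is 8 units southwest of D: delta (east=-8, north=-8); C at (east=-17, north=-1).
  B is 1 unit southwest of C: delta (east=-1, north=-1); B at (east=-18, north=-2).
  A is 5 units south of B: delta (east=+0, north=-5); A at (east=-18, north=-7).
Therefore A relative to G: (east=-18, north=-7).

Answer: A is at (east=-18, north=-7) relative to G.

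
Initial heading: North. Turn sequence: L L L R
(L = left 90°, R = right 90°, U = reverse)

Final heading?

Start: North
  L (left (90° counter-clockwise)) -> West
  L (left (90° counter-clockwise)) -> South
  L (left (90° counter-clockwise)) -> East
  R (right (90° clockwise)) -> South
Final: South

Answer: Final heading: South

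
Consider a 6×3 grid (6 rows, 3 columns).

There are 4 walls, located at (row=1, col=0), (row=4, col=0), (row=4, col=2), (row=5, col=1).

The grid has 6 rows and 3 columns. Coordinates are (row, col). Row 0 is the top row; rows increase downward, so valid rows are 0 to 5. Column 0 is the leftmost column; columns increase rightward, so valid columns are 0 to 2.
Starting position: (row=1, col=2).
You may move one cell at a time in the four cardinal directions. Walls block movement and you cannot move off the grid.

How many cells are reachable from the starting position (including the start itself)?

Answer: Reachable cells: 12

Derivation:
BFS flood-fill from (row=1, col=2):
  Distance 0: (row=1, col=2)
  Distance 1: (row=0, col=2), (row=1, col=1), (row=2, col=2)
  Distance 2: (row=0, col=1), (row=2, col=1), (row=3, col=2)
  Distance 3: (row=0, col=0), (row=2, col=0), (row=3, col=1)
  Distance 4: (row=3, col=0), (row=4, col=1)
Total reachable: 12 (grid has 14 open cells total)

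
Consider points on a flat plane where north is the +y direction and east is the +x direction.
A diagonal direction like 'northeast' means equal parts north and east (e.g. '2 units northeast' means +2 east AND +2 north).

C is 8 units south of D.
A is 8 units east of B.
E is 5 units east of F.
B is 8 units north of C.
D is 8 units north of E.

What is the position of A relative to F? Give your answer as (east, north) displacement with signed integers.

Answer: A is at (east=13, north=8) relative to F.

Derivation:
Place F at the origin (east=0, north=0).
  E is 5 units east of F: delta (east=+5, north=+0); E at (east=5, north=0).
  D is 8 units north of E: delta (east=+0, north=+8); D at (east=5, north=8).
  C is 8 units south of D: delta (east=+0, north=-8); C at (east=5, north=0).
  B is 8 units north of C: delta (east=+0, north=+8); B at (east=5, north=8).
  A is 8 units east of B: delta (east=+8, north=+0); A at (east=13, north=8).
Therefore A relative to F: (east=13, north=8).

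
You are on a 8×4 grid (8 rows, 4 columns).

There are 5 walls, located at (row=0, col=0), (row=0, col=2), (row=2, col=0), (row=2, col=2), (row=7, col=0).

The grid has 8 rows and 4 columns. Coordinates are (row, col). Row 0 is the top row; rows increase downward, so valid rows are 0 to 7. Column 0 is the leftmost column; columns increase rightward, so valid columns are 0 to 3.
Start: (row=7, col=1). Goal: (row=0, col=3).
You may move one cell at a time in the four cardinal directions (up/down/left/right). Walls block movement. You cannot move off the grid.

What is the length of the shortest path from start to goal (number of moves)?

Answer: Shortest path length: 9

Derivation:
BFS from (row=7, col=1) until reaching (row=0, col=3):
  Distance 0: (row=7, col=1)
  Distance 1: (row=6, col=1), (row=7, col=2)
  Distance 2: (row=5, col=1), (row=6, col=0), (row=6, col=2), (row=7, col=3)
  Distance 3: (row=4, col=1), (row=5, col=0), (row=5, col=2), (row=6, col=3)
  Distance 4: (row=3, col=1), (row=4, col=0), (row=4, col=2), (row=5, col=3)
  Distance 5: (row=2, col=1), (row=3, col=0), (row=3, col=2), (row=4, col=3)
  Distance 6: (row=1, col=1), (row=3, col=3)
  Distance 7: (row=0, col=1), (row=1, col=0), (row=1, col=2), (row=2, col=3)
  Distance 8: (row=1, col=3)
  Distance 9: (row=0, col=3)  <- goal reached here
One shortest path (9 moves): (row=7, col=1) -> (row=7, col=2) -> (row=7, col=3) -> (row=6, col=3) -> (row=5, col=3) -> (row=4, col=3) -> (row=3, col=3) -> (row=2, col=3) -> (row=1, col=3) -> (row=0, col=3)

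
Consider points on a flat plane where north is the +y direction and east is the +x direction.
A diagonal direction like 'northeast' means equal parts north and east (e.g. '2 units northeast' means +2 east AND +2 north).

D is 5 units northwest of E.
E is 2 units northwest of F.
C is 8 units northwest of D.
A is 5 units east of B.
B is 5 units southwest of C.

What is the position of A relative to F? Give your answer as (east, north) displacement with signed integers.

Answer: A is at (east=-15, north=10) relative to F.

Derivation:
Place F at the origin (east=0, north=0).
  E is 2 units northwest of F: delta (east=-2, north=+2); E at (east=-2, north=2).
  D is 5 units northwest of E: delta (east=-5, north=+5); D at (east=-7, north=7).
  C is 8 units northwest of D: delta (east=-8, north=+8); C at (east=-15, north=15).
  B is 5 units southwest of C: delta (east=-5, north=-5); B at (east=-20, north=10).
  A is 5 units east of B: delta (east=+5, north=+0); A at (east=-15, north=10).
Therefore A relative to F: (east=-15, north=10).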